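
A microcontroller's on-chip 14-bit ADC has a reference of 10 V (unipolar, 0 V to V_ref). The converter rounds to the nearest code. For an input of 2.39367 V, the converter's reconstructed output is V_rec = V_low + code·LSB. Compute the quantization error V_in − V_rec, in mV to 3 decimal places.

-0.129 mV

Step size: 10 V ÷ 2^14 = 0.610 mV.
(2.39367 − 0)/0.000610352 = 3921.7889; round gives code 3922.
Code 3922 maps back to 0 + 3922×0.000610352 V = 2.3937988 V.
V_in − V_rec = -0.000128828 V = -0.129 mV.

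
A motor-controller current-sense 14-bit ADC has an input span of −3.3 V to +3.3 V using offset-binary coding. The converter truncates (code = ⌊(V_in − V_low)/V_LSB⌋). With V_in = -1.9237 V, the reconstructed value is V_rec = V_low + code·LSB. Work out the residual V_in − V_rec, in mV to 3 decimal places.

LSB = 6.6/2^14 = 402.83 µV.
(-1.9237 − (−3.3))/0.000402832 = 3416.5605; ⌊·⌋ gives code 3416.
Reconstructed: -1.9239258 V.
Error = -1.9237 − (−1.9239258) = 0.000225781 V = 0.226 mV.

0.226 mV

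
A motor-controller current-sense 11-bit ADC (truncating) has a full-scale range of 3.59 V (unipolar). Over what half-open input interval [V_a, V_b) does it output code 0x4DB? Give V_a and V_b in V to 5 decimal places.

[2.17889 V, 2.18064 V)

LSB = 3.59/2^11 = 1.753 mV.
Code 0x4DB = 1243 decimal.
V_a = V_low + 1243·LSB = 2.17889 V; V_b = V_low + 1244·LSB = 2.18064 V.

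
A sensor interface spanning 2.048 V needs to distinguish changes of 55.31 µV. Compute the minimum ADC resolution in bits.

Number of steps required ≥ 2.048 V / 55.31 µV = 37027.66.
Need 2^N ≥ 37027.66; 2^15 = 32768, 2^16 = 65536.
Minimum N = 16.

16 bits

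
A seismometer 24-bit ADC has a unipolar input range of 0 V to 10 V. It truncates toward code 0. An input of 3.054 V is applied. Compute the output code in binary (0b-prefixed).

code 0b10011100010111010110001 (decimal 5123761)

With 16777216 levels over 10 V, one step is 0.60 µV.
Input sits at 5123761.766 steps above V_low.
⌊·⌋(5123761.766) = 5123761.
In binary (0b-prefixed): 0b10011100010111010110001.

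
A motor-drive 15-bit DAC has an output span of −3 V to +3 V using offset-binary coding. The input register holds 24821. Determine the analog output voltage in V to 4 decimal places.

1.5449 V

LSB = 6 V / 2^15 = 183.11 µV.
V_out = (−3) + 24821 × 0.000183105 V = 1.54486 V.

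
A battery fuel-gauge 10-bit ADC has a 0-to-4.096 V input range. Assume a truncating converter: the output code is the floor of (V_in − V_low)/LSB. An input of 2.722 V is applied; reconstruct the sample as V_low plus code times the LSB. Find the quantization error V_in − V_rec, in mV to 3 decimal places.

LSB = 4.096/2^10 = 4.000 mV.
(V_in − V_low)/LSB = (2.722 − 0)/0.004 = 680.5000 → code 680 (floor).
Code 680 maps back to 0 + 680×0.004 V = 2.72 V.
Error = 2.722 − 2.72 = 0.002 V = 2.000 mV.

2.000 mV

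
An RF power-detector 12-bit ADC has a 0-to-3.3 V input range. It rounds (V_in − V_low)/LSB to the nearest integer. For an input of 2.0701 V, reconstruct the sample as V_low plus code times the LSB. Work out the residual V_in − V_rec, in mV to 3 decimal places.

0.349 mV

LSB = 3.3/2^12 = 0.806 mV.
(2.0701 − 0)/0.000805664 = 2569.4332; round gives code 2569.
V_rec = 0 + 2569·0.000805664 = 2.069751 V.
V_in − V_rec = 0.000349023 V = 0.349 mV.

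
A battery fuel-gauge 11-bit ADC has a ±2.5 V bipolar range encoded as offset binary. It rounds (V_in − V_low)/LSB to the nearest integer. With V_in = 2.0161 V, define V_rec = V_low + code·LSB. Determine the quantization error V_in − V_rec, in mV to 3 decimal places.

-0.502 mV

LSB = 5/2^11 = 2.441 mV.
(2.0161 − (−2.5))/0.00244141 = 1849.7946; round gives code 1850.
V_rec = (−2.5) + 1850·0.00244141 = 2.0166016 V.
Difference: -0.000501562 V → -0.502 mV.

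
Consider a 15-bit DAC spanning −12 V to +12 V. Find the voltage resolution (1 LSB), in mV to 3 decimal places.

0.732 mV

Full-scale span = 24 V.
LSB = 24 / 2^15 = 24 / 32768 = 0.000732422 V = 0.732 mV.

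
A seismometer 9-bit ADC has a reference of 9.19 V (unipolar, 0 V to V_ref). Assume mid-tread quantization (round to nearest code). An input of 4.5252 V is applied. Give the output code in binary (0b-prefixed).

Full-scale span = 9.19 V; LSB = 9.19/2^9 = 17.949 mV.
Input sits at 252.111 steps above V_low.
So the output code is 252.
In binary (0b-prefixed): 0b11111100.

code 0b11111100 (decimal 252)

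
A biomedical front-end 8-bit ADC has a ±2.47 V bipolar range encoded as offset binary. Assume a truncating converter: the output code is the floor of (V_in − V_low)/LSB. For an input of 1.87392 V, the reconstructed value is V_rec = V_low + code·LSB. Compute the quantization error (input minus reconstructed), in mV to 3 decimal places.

One LSB is 4.94 V / 256 = 19.297 mV.
Scaled input = 225.1100 LSBs, so code = 225.
Reconstructed: 1.8717969 V.
V_in − V_rec = 0.00212313 V = 2.123 mV.

2.123 mV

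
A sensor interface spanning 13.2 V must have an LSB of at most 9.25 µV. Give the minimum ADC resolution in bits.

21 bits

Number of steps required ≥ 13.2 V / 9.25 µV = 1427027.03.
Need 2^N ≥ 1427027.03; 2^20 = 1048576, 2^21 = 2097152.
Minimum N = 21.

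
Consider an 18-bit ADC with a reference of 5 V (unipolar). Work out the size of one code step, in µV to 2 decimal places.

Full-scale span = 5 V.
LSB = 5 / 2^18 = 5 / 262144 = 1.90735e-05 V = 19.07 µV.

19.07 µV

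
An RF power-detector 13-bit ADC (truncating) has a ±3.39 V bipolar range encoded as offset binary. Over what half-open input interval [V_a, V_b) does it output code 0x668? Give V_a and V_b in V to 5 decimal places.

[-2.03268 V, -2.03185 V)

LSB = 6.78/2^13 = 0.828 mV.
Code 0x668 = 1640 decimal.
V_a = V_low + 1640·LSB = -2.03268 V; V_b = V_low + 1641·LSB = -2.03185 V.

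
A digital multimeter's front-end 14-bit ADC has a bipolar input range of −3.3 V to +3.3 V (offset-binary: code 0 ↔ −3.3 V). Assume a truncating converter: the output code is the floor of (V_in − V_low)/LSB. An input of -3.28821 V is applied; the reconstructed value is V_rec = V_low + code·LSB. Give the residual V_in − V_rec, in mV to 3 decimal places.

One LSB is 6.6 V / 16384 = 402.83 µV.
(V_in − V_low)/LSB = (-3.28821 − (−3.3))/0.000402832 = 29.2678 → code 29 (floor).
V_rec = (−3.3) + 29·0.000402832 = -3.2883179 V.
Error = -3.28821 − (−3.2883179) = 0.000107871 V = 0.108 mV.

0.108 mV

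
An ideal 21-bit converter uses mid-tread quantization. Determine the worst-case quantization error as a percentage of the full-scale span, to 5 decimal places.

Rounding → worst-case error = ½ LSB = V_FS/2^22, so 100/4194304 = 2.38419e-05 % of full scale.

0.00002 %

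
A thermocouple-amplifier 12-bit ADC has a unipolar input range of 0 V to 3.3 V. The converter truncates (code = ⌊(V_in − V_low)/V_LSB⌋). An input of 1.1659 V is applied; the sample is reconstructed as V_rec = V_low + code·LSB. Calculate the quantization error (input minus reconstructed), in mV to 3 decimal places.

0.104 mV

LSB = 3.3/2^12 = 0.806 mV.
(V_in − V_low)/LSB = (1.1659 − 0)/0.000805664 = 1447.1292 → code 1447 (floor).
V_rec = 0 + 1447·0.000805664 = 1.1657959 V.
Error = 1.1659 − 1.1657959 = 0.000104102 V = 0.104 mV.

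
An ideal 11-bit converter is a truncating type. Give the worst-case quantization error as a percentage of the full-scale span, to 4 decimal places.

0.0488 %

Truncating → worst-case error = 1 LSB = V_FS/2^11, so 100/2048 = 0.0488281 % of full scale.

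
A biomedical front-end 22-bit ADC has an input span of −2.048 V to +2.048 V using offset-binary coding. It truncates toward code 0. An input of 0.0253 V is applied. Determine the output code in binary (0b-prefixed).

Full-scale span = 4.096 V; LSB = 4.096/2^22 = 0.98 µV.
Input sits at 2123059.200 steps above V_low.
Floor → code 2123059.
In binary (0b-prefixed): 0b1000000110010100110011.

code 0b1000000110010100110011 (decimal 2123059)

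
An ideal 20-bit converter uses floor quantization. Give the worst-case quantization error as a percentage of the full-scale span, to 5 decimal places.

Truncating → worst-case error = 1 LSB = V_FS/2^20, so 100/1048576 = 9.53674e-05 % of full scale.

0.00010 %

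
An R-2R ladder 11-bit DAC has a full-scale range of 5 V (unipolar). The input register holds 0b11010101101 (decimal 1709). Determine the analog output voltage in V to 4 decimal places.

4.1724 V

LSB = 5 V / 2^11 = 2.441 mV.
Code 0b11010101101 = 1709 decimal.
V_out = 0 + 1709 × 0.00244141 V = 4.17236 V.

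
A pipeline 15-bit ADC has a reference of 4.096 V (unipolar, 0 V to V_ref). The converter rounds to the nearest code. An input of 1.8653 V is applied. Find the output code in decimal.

With 32768 levels over 4.096 V, one step is 125.00 µV.
Input sits at 14922.400 steps above V_low.
round(14922.400) = 14922.

code 14922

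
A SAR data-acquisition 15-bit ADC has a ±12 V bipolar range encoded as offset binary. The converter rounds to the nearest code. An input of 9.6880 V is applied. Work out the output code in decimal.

Full-scale span = 24 V; LSB = 24/2^15 = 0.732 mV.
Input sits at 29611.349 steps above V_low.
So the output code is 29611.

code 29611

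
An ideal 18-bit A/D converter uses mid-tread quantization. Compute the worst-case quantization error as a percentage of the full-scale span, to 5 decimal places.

0.00019 %

Rounding → worst-case error = ½ LSB = V_FS/2^19, so 100/524288 = 0.000190735 % of full scale.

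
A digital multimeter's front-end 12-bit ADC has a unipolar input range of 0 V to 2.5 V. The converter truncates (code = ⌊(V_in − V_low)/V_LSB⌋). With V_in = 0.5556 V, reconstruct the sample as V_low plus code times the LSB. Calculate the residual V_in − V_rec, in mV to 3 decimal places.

0.180 mV

LSB = 2.5/2^12 = 0.610 mV.
(0.5556 − 0)/0.000610352 = 910.2950; ⌊·⌋ gives code 910.
Code 910 maps back to 0 + 910×0.000610352 V = 0.55541992 V.
V_in − V_rec = 0.000180078 V = 0.180 mV.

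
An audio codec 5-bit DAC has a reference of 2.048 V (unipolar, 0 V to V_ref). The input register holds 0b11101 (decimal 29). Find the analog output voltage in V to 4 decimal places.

LSB = 2.048 V / 2^5 = 64.000 mV.
Code 0b11101 = 29 decimal.
V_out = 0 + 29 × 0.064 V = 1.856 V.

1.8560 V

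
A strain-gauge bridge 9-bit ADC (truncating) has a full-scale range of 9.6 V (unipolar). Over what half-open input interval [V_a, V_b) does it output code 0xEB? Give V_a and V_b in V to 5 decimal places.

[4.40625 V, 4.42500 V)

LSB = 9.6/2^9 = 18.750 mV.
Code 0xEB = 235 decimal.
V_a = V_low + 235·LSB = 4.40625 V; V_b = V_low + 236·LSB = 4.425 V.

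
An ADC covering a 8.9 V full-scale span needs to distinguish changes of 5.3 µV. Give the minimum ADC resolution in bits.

21 bits

Number of steps required ≥ 8.9 V / 5.3 µV = 1679245.28.
Need 2^N ≥ 1679245.28; 2^20 = 1048576, 2^21 = 2097152.
Minimum N = 21.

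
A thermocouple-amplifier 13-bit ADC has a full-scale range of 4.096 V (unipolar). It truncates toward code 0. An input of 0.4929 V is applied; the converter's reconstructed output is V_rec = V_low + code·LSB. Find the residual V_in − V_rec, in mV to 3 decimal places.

One LSB is 4.096 V / 8192 = 0.500 mV.
(V_in − V_low)/LSB = (0.4929 − 0)/0.0005 = 985.8000 → code 985 (floor).
Reconstructed: 0.4925 V.
V_in − V_rec = 0.0004 V = 0.400 mV.

0.400 mV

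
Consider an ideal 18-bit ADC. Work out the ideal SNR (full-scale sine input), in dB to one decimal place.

SNR ≈ 6.02·N + 1.76 dB = 6.02·18 + 1.76 = 110.12 dB.

110.1 dB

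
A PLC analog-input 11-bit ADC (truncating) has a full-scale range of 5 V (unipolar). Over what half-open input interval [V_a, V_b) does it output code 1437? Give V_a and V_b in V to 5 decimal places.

[3.50830 V, 3.51074 V)

LSB = 5/2^11 = 2.441 mV.
V_a = V_low + 1437·LSB = 3.5083 V; V_b = V_low + 1438·LSB = 3.51074 V.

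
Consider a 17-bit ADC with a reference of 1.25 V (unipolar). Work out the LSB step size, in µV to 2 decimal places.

Full-scale span = 1.25 V.
LSB = 1.25 / 2^17 = 1.25 / 131072 = 9.53674e-06 V = 9.54 µV.

9.54 µV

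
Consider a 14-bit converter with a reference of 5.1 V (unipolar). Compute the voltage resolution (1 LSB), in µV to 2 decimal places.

Full-scale span = 5.1 V.
LSB = 5.1 / 2^14 = 5.1 / 16384 = 0.000311279 V = 311.28 µV.

311.28 µV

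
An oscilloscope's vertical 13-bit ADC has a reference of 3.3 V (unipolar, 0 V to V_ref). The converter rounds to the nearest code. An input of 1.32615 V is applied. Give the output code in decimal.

code 3292

Full-scale span = 3.3 V; LSB = 3.3/2^13 = 402.83 µV.
(V_in − V_low)/LSB = (1.32615 − 0) / 0.000402832 = 3292.067.
Round → code 3292.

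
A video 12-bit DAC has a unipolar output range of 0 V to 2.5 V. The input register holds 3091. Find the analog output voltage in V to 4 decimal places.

1.8866 V

LSB = 2.5 V / 2^12 = 0.610 mV.
V_out = 0 + 3091 × 0.000610352 V = 1.8866 V.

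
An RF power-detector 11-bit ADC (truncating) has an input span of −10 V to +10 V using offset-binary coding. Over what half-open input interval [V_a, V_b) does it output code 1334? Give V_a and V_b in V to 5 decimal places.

LSB = 20/2^11 = 9.766 mV.
V_a = V_low + 1334·LSB = 3.02734 V; V_b = V_low + 1335·LSB = 3.03711 V.

[3.02734 V, 3.03711 V)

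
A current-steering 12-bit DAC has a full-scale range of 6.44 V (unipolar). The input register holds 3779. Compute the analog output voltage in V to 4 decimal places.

5.9416 V

LSB = 6.44 V / 2^12 = 1.572 mV.
V_out = 0 + 3779 × 0.00157227 V = 5.94159 V.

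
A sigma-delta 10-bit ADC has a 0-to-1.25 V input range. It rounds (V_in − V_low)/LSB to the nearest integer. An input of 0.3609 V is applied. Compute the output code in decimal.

code 296

With 1024 levels over 1.25 V, one step is 1.221 mV.
Input sits at 295.649 steps above V_low.
So the output code is 296.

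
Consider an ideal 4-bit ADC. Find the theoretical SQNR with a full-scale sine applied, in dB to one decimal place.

25.8 dB

SNR ≈ 6.02·N + 1.76 dB = 6.02·4 + 1.76 = 25.84 dB.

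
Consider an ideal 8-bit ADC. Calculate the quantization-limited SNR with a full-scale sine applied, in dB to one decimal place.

SNR ≈ 6.02·N + 1.76 dB = 6.02·8 + 1.76 = 49.92 dB.

49.9 dB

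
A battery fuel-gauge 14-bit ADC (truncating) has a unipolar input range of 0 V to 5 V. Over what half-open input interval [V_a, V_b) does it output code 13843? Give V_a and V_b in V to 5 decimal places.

LSB = 5/2^14 = 305.18 µV.
V_a = V_low + 13843·LSB = 4.22455 V; V_b = V_low + 13844·LSB = 4.22485 V.

[4.22455 V, 4.22485 V)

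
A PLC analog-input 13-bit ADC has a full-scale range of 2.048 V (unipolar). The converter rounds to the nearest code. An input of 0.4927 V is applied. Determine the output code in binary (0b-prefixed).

code 0b11110110011 (decimal 1971)

Full-scale span = 2.048 V; LSB = 2.048/2^13 = 250.00 µV.
Input sits at 1970.800 steps above V_low.
So the output code is 1971.
In binary (0b-prefixed): 0b11110110011.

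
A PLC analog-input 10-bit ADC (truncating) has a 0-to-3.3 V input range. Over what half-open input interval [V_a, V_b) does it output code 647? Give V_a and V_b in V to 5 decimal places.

LSB = 3.3/2^10 = 3.223 mV.
V_a = V_low + 647·LSB = 2.08506 V; V_b = V_low + 648·LSB = 2.08828 V.

[2.08506 V, 2.08828 V)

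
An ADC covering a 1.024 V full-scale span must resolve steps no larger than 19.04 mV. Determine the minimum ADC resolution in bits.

6 bits

Number of steps required ≥ 1.024 V / 19.04 mV = 53.78.
Need 2^N ≥ 53.78; 2^5 = 32, 2^6 = 64.
Minimum N = 6.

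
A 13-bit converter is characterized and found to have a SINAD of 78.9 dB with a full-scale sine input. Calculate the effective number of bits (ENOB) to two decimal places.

12.81 bits

ENOB = (SINAD − 1.76) / 6.02 = (78.9 − 1.76)/6.02 = 12.814.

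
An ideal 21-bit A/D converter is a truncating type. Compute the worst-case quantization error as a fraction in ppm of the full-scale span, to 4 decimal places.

0.4768 ppm

Truncating → worst-case error = 1 LSB = V_FS/2^21, so 1e+06/2097152 = 0.476837 ppm of full scale.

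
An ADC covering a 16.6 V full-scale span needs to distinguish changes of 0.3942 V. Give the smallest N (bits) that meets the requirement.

6 bits

Number of steps required ≥ 16.6 V / 0.3942 V = 42.11.
Need 2^N ≥ 42.11; 2^5 = 32, 2^6 = 64.
Minimum N = 6.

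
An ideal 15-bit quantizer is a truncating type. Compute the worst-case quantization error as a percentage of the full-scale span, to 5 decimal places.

Truncating → worst-case error = 1 LSB = V_FS/2^15, so 100/32768 = 0.00305176 % of full scale.

0.00305 %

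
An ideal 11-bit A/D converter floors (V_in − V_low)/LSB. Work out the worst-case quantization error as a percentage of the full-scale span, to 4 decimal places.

Truncating → worst-case error = 1 LSB = V_FS/2^11, so 100/2048 = 0.0488281 % of full scale.

0.0488 %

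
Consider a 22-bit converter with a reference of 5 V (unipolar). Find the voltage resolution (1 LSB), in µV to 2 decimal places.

Full-scale span = 5 V.
LSB = 5 / 2^22 = 5 / 4194304 = 1.19209e-06 V = 1.19 µV.

1.19 µV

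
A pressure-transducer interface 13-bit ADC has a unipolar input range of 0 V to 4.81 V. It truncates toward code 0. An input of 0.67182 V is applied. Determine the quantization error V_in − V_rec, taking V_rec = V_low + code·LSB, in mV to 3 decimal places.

Step size: 4.81 V ÷ 2^13 = 0.587 mV.
(0.67182 − 0)/0.000587158 = 1144.1891; ⌊·⌋ gives code 1144.
Reconstructed: 0.67170898 V.
Difference: 0.000111016 V → 0.111 mV.

0.111 mV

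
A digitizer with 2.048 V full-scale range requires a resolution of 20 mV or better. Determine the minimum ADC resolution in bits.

7 bits

Number of steps required ≥ 2.048 V / 20 mV = 102.40.
Need 2^N ≥ 102.40; 2^6 = 64, 2^7 = 128.
Minimum N = 7.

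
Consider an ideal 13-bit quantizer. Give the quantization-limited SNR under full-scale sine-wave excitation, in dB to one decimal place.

80.0 dB

SNR ≈ 6.02·N + 1.76 dB = 6.02·13 + 1.76 = 80.02 dB.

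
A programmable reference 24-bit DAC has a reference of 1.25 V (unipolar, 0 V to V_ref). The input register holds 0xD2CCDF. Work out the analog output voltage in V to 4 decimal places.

LSB = 1.25 V / 2^24 = 0.07 µV.
Code 0xD2CCDF = 13815007 decimal.
V_out = 0 + 13815007 × 7.45058e-08 V = 1.0293 V.

1.0293 V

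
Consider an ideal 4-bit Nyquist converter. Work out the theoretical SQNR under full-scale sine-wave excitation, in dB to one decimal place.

25.8 dB

SNR ≈ 6.02·N + 1.76 dB = 6.02·4 + 1.76 = 25.84 dB.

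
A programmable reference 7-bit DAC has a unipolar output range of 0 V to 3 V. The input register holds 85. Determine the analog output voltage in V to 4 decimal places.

LSB = 3 V / 2^7 = 23.438 mV.
V_out = 0 + 85 × 0.0234375 V = 1.99219 V.

1.9922 V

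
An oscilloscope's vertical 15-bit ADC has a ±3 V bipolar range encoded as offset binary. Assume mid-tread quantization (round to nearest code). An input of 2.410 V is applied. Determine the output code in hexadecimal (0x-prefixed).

Full-scale span = 6 V; LSB = 6/2^15 = 183.11 µV.
(2.410 − (−3)) / 0.000183105 = 29545.813 LSBs.
So the output code is 29546.
In hexadecimal (0x-prefixed): 0x736A.

code 0x736A (decimal 29546)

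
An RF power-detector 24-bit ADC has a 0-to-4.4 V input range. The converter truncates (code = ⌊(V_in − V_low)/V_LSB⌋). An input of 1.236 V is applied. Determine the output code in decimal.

code 4712872

With 16777216 levels over 4.4 V, one step is 0.26 µV.
(1.236 − 0) / 2.6226e-07 = 4712872.495 LSBs.
⌊·⌋(4712872.495) = 4712872.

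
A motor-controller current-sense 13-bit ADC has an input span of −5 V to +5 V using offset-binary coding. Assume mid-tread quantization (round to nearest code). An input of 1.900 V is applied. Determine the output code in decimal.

LSB = 10 V / 8192 = 1.221 mV.
(V_in − V_low)/LSB = (1.900 − (−5)) / 0.0012207 = 5652.480.
round(5652.480) = 5652.

code 5652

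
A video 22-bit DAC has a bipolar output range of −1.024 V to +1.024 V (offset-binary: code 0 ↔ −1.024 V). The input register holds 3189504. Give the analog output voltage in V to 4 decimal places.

0.5334 V

LSB = 2.048 V / 2^22 = 0.49 µV.
V_out = (−1.024) + 3189504 × 4.88281e-07 V = 0.533375 V.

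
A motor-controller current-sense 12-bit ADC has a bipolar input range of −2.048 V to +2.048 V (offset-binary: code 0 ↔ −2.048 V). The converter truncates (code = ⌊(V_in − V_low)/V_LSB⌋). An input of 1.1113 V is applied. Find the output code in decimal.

Full-scale span = 4.096 V; LSB = 4.096/2^12 = 1.000 mV.
(V_in − V_low)/LSB = (1.1113 − (−2.048)) / 0.001 = 3159.300.
⌊·⌋(3159.300) = 3159.

code 3159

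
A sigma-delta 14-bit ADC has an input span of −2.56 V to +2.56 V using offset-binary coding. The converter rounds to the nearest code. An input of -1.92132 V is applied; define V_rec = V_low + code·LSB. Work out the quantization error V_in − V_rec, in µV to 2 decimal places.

LSB = 5.12/2^14 = 312.50 µV.
Scaled input = 2043.7760 LSBs, so code = 2044.
V_rec = (−2.56) + 2044·0.0003125 = -1.92125 V.
Difference: -7e-05 V → -70.00 µV.

-70.00 µV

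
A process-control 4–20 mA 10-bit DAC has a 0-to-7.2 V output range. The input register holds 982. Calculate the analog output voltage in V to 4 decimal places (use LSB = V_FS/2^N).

6.9047 V

LSB = 7.2 V / 2^10 = 7.031 mV.
V_out = 0 + 982 × 0.00703125 V = 6.90469 V.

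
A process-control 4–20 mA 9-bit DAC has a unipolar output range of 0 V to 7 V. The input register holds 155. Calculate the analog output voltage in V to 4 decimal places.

LSB = 7 V / 2^9 = 13.672 mV.
V_out = 0 + 155 × 0.0136719 V = 2.11914 V.

2.1191 V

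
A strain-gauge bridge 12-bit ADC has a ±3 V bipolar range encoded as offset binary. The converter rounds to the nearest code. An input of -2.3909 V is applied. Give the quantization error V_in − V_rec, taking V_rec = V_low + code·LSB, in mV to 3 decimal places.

-0.275 mV

Step size: 6 V ÷ 2^12 = 1.465 mV.
(V_in − V_low)/LSB = (-2.3909 − (−3))/0.00146484 = 415.8123 → code 416 (round).
V_rec = (−3) + 416·0.00146484 = -2.390625 V.
V_in − V_rec = -0.000275 V = -0.275 mV.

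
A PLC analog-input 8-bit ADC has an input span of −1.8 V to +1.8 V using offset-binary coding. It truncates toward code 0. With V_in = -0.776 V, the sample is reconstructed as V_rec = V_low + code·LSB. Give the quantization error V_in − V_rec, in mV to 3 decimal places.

11.500 mV

One LSB is 3.6 V / 256 = 14.062 mV.
Scaled input = 72.8178 LSBs, so code = 72.
Reconstructed: -0.7875 V.
Error = -0.776 − (−0.7875) = 0.0115 V = 11.500 mV.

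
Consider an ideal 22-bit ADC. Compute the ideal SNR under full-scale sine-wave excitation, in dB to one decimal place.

SNR ≈ 6.02·N + 1.76 dB = 6.02·22 + 1.76 = 134.20 dB.

134.2 dB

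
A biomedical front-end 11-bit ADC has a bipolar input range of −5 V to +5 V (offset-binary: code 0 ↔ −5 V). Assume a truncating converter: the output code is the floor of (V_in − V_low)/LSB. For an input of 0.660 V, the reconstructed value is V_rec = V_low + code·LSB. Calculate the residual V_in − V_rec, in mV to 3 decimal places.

0.820 mV

Step size: 10 V ÷ 2^11 = 4.883 mV.
(0.660 − (−5))/0.00488281 = 1159.1680; ⌊·⌋ gives code 1159.
Code 1159 maps back to (−5) + 1159×0.00488281 V = 0.65917969 V.
V_in − V_rec = 0.000820312 V = 0.820 mV.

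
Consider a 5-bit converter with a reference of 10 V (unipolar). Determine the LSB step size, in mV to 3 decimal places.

Full-scale span = 10 V.
LSB = 10 / 2^5 = 10 / 32 = 0.3125 V = 312.500 mV.

312.500 mV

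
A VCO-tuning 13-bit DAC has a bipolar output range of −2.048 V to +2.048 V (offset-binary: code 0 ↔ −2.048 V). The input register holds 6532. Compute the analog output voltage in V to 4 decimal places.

1.2180 V

LSB = 4.096 V / 2^13 = 0.500 mV.
V_out = (−2.048) + 6532 × 0.0005 V = 1.218 V.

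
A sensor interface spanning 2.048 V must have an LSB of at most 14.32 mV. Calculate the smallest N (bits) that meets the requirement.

Number of steps required ≥ 2.048 V / 14.32 mV = 143.02.
Need 2^N ≥ 143.02; 2^7 = 128, 2^8 = 256.
Minimum N = 8.

8 bits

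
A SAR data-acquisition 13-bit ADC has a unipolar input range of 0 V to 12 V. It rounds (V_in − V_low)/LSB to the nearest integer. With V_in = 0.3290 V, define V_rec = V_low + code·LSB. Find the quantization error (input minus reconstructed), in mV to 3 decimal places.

LSB = 12/2^13 = 1.465 mV.
Scaled input = 224.5973 LSBs, so code = 225.
Code 225 maps back to 0 + 225×0.00146484 V = 0.32958984 V.
Difference: -0.000589844 V → -0.590 mV.

-0.590 mV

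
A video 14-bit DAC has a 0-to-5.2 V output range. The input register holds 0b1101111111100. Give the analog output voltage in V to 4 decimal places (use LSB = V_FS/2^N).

2.2737 V

LSB = 5.2 V / 2^14 = 317.38 µV.
Code 0b1101111111100 = 7164 decimal.
V_out = 0 + 7164 × 0.000317383 V = 2.27373 V.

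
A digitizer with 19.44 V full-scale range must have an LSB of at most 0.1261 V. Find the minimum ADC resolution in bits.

8 bits

Number of steps required ≥ 19.44 V / 0.1261 V = 154.16.
Need 2^N ≥ 154.16; 2^7 = 128, 2^8 = 256.
Minimum N = 8.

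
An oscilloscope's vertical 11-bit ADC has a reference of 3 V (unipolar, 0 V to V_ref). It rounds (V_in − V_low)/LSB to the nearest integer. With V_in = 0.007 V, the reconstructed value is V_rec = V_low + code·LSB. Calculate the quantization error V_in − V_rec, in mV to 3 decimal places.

LSB = 3/2^11 = 1.465 mV.
Scaled input = 4.7787 LSBs, so code = 5.
V_rec = 0 + 5·0.00146484 = 0.0073242188 V.
Error = 0.007 − 0.0073242188 = -0.000324219 V = -0.324 mV.

-0.324 mV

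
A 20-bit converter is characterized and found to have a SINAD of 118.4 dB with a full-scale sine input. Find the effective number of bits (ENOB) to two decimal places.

19.38 bits

ENOB = (SINAD − 1.76) / 6.02 = (118.4 − 1.76)/6.02 = 19.375.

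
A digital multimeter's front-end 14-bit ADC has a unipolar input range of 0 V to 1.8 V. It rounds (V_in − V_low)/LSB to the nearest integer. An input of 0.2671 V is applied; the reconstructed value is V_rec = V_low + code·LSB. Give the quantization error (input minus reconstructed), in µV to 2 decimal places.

Step size: 1.8 V ÷ 2^14 = 109.86 µV.
Scaled input = 2431.2036 LSBs, so code = 2431.
Reconstructed: 0.26707764 V.
Error = 0.2671 − 0.26707764 = 2.23633e-05 V = 22.36 µV.

22.36 µV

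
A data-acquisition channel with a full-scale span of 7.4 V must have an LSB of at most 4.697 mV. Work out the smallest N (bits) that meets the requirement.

11 bits

Number of steps required ≥ 7.4 V / 4.697 mV = 1575.47.
Need 2^N ≥ 1575.47; 2^10 = 1024, 2^11 = 2048.
Minimum N = 11.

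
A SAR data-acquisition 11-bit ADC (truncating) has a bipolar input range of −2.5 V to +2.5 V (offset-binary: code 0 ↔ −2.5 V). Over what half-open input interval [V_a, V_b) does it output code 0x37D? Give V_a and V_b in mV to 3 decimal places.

LSB = 5/2^11 = 2.441 mV.
Code 0x37D = 893 decimal.
V_a = V_low + 893·LSB = -0.319824 V; V_b = V_low + 894·LSB = -0.317383 V.

[-319.824 mV, -317.383 mV)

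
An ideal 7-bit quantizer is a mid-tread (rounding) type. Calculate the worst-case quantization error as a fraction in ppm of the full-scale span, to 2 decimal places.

3906.25 ppm

Rounding → worst-case error = ½ LSB = V_FS/2^8, so 1e+06/256 = 3906.25 ppm of full scale.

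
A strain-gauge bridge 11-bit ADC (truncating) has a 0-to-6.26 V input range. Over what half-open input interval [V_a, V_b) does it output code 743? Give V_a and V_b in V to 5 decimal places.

[2.27108 V, 2.27414 V)

LSB = 6.26/2^11 = 3.057 mV.
V_a = V_low + 743·LSB = 2.27108 V; V_b = V_low + 744·LSB = 2.27414 V.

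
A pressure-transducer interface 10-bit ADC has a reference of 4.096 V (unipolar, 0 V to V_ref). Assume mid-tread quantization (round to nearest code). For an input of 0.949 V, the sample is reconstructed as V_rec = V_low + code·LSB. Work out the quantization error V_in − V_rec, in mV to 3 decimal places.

1.000 mV

Step size: 4.096 V ÷ 2^10 = 4.000 mV.
(0.949 − 0)/0.004 = 237.2500; round gives code 237.
V_rec = 0 + 237·0.004 = 0.948 V.
V_in − V_rec = 0.001 V = 1.000 mV.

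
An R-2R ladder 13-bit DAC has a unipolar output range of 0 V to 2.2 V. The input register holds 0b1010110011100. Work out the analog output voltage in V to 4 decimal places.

1.4856 V

LSB = 2.2 V / 2^13 = 268.55 µV.
Code 0b1010110011100 = 5532 decimal.
V_out = 0 + 5532 × 0.000268555 V = 1.48564 V.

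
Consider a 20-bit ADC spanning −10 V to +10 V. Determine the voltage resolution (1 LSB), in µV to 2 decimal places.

19.07 µV

Full-scale span = 20 V.
LSB = 20 / 2^20 = 20 / 1048576 = 1.90735e-05 V = 19.07 µV.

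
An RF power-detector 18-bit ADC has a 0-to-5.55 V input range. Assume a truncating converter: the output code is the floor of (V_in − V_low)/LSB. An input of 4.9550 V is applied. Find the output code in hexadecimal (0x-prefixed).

code 0x39238 (decimal 234040)

LSB = 5.55 V / 262144 = 21.17 µV.
(V_in − V_low)/LSB = (4.9550 − 0) / 2.11716e-05 = 234040.274.
⌊·⌋(234040.274) = 234040.
In hexadecimal (0x-prefixed): 0x39238.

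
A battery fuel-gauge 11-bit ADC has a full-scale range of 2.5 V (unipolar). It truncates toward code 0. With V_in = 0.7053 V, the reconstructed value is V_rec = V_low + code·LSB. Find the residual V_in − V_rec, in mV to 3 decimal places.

0.954 mV

Step size: 2.5 V ÷ 2^11 = 1.221 mV.
(0.7053 − 0)/0.0012207 = 577.7818; ⌊·⌋ gives code 577.
V_rec = 0 + 577·0.0012207 = 0.7043457 V.
Error = 0.7053 − 0.7043457 = 0.000954297 V = 0.954 mV.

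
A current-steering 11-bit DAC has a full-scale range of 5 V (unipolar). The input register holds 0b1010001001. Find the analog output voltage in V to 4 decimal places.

LSB = 5 V / 2^11 = 2.441 mV.
Code 0b1010001001 = 649 decimal.
V_out = 0 + 649 × 0.00244141 V = 1.58447 V.

1.5845 V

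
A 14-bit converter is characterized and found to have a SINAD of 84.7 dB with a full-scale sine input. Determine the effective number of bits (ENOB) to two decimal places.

13.78 bits

ENOB = (SINAD − 1.76) / 6.02 = (84.7 − 1.76)/6.02 = 13.777.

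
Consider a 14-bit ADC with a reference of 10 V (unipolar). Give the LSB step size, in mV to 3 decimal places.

Full-scale span = 10 V.
LSB = 10 / 2^14 = 10 / 16384 = 0.000610352 V = 0.610 mV.

0.610 mV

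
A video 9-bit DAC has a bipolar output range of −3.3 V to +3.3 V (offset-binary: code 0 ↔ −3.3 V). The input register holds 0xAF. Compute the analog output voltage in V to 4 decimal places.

-1.0441 V

LSB = 6.6 V / 2^9 = 12.891 mV.
Code 0xAF = 175 decimal.
V_out = (−3.3) + 175 × 0.0128906 V = -1.04414 V.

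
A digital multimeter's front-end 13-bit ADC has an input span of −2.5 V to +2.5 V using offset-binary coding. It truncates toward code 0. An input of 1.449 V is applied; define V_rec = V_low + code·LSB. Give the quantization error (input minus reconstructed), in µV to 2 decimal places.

Step size: 5 V ÷ 2^13 = 0.610 mV.
Scaled input = 6470.0416 LSBs, so code = 6470.
Reconstructed: 1.4489746 V.
V_in − V_rec = 2.53906e-05 V = 25.39 µV.

25.39 µV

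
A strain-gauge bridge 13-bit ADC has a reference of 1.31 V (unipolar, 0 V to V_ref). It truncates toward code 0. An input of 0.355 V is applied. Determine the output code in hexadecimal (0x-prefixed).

code 0x8AB (decimal 2219)

Full-scale span = 1.31 V; LSB = 1.31/2^13 = 159.91 µV.
(V_in − V_low)/LSB = (0.355 − 0) / 0.000159912 = 2219.969.
So the output code is 2219.
In hexadecimal (0x-prefixed): 0x8AB.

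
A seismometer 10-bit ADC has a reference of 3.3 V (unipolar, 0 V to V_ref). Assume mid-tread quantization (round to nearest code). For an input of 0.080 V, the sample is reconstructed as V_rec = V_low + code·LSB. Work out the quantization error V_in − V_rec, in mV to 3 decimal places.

-0.566 mV

LSB = 3.3/2^10 = 3.223 mV.
(0.080 − 0)/0.00322266 = 24.8242; round gives code 25.
V_rec = 0 + 25·0.00322266 = 0.080566406 V.
V_in − V_rec = -0.000566406 V = -0.566 mV.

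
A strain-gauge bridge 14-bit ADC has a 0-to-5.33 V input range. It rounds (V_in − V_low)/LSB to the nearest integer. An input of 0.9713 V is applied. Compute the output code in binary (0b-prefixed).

code 0b101110101010 (decimal 2986)

Full-scale span = 5.33 V; LSB = 5.33/2^14 = 325.32 µV.
(0.9713 − 0) / 0.000325317 = 2985.700 LSBs.
So the output code is 2986.
In binary (0b-prefixed): 0b101110101010.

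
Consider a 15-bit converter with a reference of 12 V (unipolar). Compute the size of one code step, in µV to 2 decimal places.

366.21 µV

Full-scale span = 12 V.
LSB = 12 / 2^15 = 12 / 32768 = 0.000366211 V = 366.21 µV.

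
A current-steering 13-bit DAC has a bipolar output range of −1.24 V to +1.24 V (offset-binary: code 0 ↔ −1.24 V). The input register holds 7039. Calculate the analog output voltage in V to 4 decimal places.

LSB = 2.48 V / 2^13 = 302.73 µV.
V_out = (−1.24) + 7039 × 0.000302734 V = 0.890947 V.

0.8909 V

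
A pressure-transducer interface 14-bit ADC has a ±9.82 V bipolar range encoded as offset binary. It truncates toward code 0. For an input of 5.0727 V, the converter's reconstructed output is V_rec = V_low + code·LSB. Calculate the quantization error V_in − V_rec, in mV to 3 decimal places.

Step size: 19.64 V ÷ 2^14 = 1.199 mV.
(V_in − V_low)/LSB = (5.0727 − (−9.82))/0.00119873 = 12423.7269 → code 12423 (floor).
Code 12423 maps back to (−9.82) + 12423×0.00119873 V = 5.0718286 V.
Error = 5.0727 − 5.0718286 = 0.000871387 V = 0.871 mV.

0.871 mV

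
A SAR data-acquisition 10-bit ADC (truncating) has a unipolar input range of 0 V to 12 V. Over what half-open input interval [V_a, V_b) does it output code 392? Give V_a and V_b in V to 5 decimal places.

LSB = 12/2^10 = 11.719 mV.
V_a = V_low + 392·LSB = 4.59375 V; V_b = V_low + 393·LSB = 4.60547 V.

[4.59375 V, 4.60547 V)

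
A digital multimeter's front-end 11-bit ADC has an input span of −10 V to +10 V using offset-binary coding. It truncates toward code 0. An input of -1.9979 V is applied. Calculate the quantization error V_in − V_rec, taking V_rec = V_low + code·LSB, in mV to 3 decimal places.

LSB = 20/2^11 = 9.766 mV.
(-1.9979 − (−10))/0.00976562 = 819.4150; ⌊·⌋ gives code 819.
V_rec = (−10) + 819·0.00976562 = -2.0019531 V.
V_in − V_rec = 0.00405313 V = 4.053 mV.

4.053 mV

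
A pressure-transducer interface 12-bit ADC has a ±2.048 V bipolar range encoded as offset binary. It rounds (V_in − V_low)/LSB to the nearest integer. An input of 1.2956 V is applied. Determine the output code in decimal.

With 4096 levels over 4.096 V, one step is 1.000 mV.
Input sits at 3343.600 steps above V_low.
So the output code is 3344.

code 3344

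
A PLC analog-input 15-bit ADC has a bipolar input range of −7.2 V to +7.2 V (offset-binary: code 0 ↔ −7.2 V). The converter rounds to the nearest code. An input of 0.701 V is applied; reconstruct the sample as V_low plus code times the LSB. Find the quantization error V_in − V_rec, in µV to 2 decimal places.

72.27 µV

LSB = 14.4/2^15 = 439.45 µV.
(V_in − V_low)/LSB = (0.701 − (−7.2))/0.000439453 = 17979.1644 → code 17979 (round).
Reconstructed: 0.70092773 V.
Difference: 7.22656e-05 V → 72.27 µV.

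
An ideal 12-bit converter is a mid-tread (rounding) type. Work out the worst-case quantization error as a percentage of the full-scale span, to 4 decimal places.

0.0122 %

Rounding → worst-case error = ½ LSB = V_FS/2^13, so 100/8192 = 0.012207 % of full scale.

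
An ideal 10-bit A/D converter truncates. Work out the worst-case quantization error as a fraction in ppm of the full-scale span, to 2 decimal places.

976.56 ppm

Truncating → worst-case error = 1 LSB = V_FS/2^10, so 1e+06/1024 = 976.562 ppm of full scale.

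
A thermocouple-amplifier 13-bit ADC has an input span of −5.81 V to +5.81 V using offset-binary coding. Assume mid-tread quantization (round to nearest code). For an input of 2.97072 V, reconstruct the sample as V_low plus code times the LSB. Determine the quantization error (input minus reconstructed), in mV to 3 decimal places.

One LSB is 11.62 V / 8192 = 1.418 mV.
(2.97072 − (−5.81))/0.00141846 = 6190.3320; round gives code 6190.
Code 6190 maps back to (−5.81) + 6190×0.00141846 V = 2.970249 V.
V_in − V_rec = 0.000470977 V = 0.471 mV.

0.471 mV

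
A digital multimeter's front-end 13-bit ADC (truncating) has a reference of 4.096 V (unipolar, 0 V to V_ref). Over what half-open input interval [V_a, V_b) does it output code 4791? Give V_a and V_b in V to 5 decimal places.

LSB = 4.096/2^13 = 0.500 mV.
V_a = V_low + 4791·LSB = 2.3955 V; V_b = V_low + 4792·LSB = 2.396 V.

[2.39550 V, 2.39600 V)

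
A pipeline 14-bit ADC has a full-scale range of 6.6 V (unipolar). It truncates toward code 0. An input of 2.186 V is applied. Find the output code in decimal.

code 5426

With 16384 levels over 6.6 V, one step is 402.83 µV.
(2.186 − 0) / 0.000402832 = 5426.579 LSBs.
So the output code is 5426.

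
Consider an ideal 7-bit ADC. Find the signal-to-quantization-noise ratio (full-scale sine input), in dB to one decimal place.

43.9 dB

SNR ≈ 6.02·N + 1.76 dB = 6.02·7 + 1.76 = 43.90 dB.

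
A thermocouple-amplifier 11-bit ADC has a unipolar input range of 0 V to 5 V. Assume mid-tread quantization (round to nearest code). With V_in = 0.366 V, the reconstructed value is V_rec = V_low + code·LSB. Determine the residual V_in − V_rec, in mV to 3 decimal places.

-0.211 mV

One LSB is 5 V / 2048 = 2.441 mV.
Scaled input = 149.9136 LSBs, so code = 150.
V_rec = 0 + 150·0.00244141 = 0.36621094 V.
V_in − V_rec = -0.000210937 V = -0.211 mV.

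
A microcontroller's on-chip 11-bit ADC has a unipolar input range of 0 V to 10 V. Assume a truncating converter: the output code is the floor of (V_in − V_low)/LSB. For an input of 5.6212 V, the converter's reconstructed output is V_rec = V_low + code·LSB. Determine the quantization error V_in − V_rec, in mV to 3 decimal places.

1.083 mV

Step size: 10 V ÷ 2^11 = 4.883 mV.
(V_in − V_low)/LSB = (5.6212 − 0)/0.00488281 = 1151.2218 → code 1151 (floor).
V_rec = 0 + 1151·0.00488281 = 5.6201172 V.
V_in − V_rec = 0.00108281 V = 1.083 mV.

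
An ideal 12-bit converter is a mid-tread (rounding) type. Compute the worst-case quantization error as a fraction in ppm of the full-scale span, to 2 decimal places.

122.07 ppm

Rounding → worst-case error = ½ LSB = V_FS/2^13, so 1e+06/8192 = 122.07 ppm of full scale.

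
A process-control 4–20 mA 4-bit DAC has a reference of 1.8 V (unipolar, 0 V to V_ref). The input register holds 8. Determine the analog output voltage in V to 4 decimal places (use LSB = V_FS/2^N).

0.9000 V

LSB = 1.8 V / 2^4 = 112.500 mV.
V_out = 0 + 8 × 0.1125 V = 0.9 V.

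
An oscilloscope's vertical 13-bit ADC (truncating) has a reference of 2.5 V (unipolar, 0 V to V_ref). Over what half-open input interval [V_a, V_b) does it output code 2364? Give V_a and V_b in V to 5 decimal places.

[0.72144 V, 0.72174 V)

LSB = 2.5/2^13 = 305.18 µV.
V_a = V_low + 2364·LSB = 0.721436 V; V_b = V_low + 2365·LSB = 0.721741 V.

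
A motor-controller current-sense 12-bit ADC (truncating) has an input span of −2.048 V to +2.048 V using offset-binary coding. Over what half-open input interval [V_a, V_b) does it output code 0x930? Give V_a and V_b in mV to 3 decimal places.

[304.000 mV, 305.000 mV)

LSB = 4.096/2^12 = 1.000 mV.
Code 0x930 = 2352 decimal.
V_a = V_low + 2352·LSB = 0.304 V; V_b = V_low + 2353·LSB = 0.305 V.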